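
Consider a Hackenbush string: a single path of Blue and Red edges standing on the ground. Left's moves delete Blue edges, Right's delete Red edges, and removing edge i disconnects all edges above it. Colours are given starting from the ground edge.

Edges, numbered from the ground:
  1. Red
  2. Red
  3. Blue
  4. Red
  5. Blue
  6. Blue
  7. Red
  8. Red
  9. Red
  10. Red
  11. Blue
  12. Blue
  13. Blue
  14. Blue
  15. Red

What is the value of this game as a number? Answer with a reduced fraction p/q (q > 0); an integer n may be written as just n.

Recurse on prefixes of the 15-edge string Red Red Blue Red Blue Blue Red Red Red Red Blue Blue Blue Blue Red:
1 of 15 · R · max L −∞ · min R 0 = -1
2 of 15 · RR · max L −∞ · min R -1 = -2
3 of 15 · RRB · max L -2 · min R -1 = -3/2
4 of 15 · RRBR · max L -2 · min R -3/2 = -7/4
5 of 15 · RRBRB · max L -7/4 · min R -3/2 = -13/8
6 of 15 · RRBRBB · max L -13/8 · min R -3/2 = -25/16
7 of 15 · RRBRBBR · max L -13/8 · min R -25/16 = -51/32
8 of 15 · RRBRBBRR · max L -13/8 · min R -51/32 = -103/64
9 of 15 · RRBRBBRRR · max L -13/8 · min R -103/64 = -207/128
10 of 15 · RRBRBBRRRR · max L -13/8 · min R -207/128 = -415/256
11 of 15 · RRBRBBRRRRB · max L -415/256 · min R -207/128 = -829/512
12 of 15 · RRBRBBRRRRBB · max L -829/512 · min R -207/128 = -1657/1024
13 of 15 · RRBRBBRRRRBBB · max L -1657/1024 · min R -207/128 = -3313/2048
14 of 15 · RRBRBBRRRRBBBB · max L -3313/2048 · min R -207/128 = -6625/4096
15 of 15 · RRBRBBRRRRBBBBR · max L -3313/2048 · min R -6625/4096 = -13251/8192

-13251/8192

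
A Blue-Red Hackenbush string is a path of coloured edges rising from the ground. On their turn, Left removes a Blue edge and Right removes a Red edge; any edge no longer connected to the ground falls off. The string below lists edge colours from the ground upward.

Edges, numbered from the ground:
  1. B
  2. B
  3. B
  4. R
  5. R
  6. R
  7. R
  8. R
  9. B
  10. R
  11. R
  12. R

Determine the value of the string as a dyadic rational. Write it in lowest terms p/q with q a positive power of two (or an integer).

Prefix values for B B B R R R R R B R R R via {L|R} + simplicity:
edge 1 of 12 (B): { 0 | none } -> 1
edge 2 of 12 (B): { 0, 1 | none } -> 2
edge 3 of 12 (B): { 0, 1, 2 | none } -> 3
edge 4 of 12 (R): { 0, 1, 2 | 3 } -> 5/2
edge 5 of 12 (R): { 0, 1, 2 | 5/2, 3 } -> 9/4
edge 6 of 12 (R): { 0, 1, 2 | 9/4, 5/2, 3 } -> 17/8
edge 7 of 12 (R): { 0, 1, 2 | 17/8, 9/4, 5/2, 3 } -> 33/16
edge 8 of 12 (R): { 0, 1, 2 | 33/16, 17/8, 9/4, 5/2, 3 } -> 65/32
edge 9 of 12 (B): { 0, 1, 2, 65/32 | 33/16, 17/8, 9/4, 5/2, 3 } -> 131/64
edge 10 of 12 (R): { 0, 1, 2, 65/32 | 131/64, 33/16, 17/8, 9/4, 5/2, 3 } -> 261/128
edge 11 of 12 (R): { 0, 1, 2, 65/32 | 261/128, 131/64, 33/16, 17/8, 9/4, 5/2, 3 } -> 521/256
edge 12 of 12 (R): { 0, 1, 2, 65/32 | 521/256, 261/128, 131/64, 33/16, 17/8, 9/4, 5/2, 3 } -> 1041/512

1041/512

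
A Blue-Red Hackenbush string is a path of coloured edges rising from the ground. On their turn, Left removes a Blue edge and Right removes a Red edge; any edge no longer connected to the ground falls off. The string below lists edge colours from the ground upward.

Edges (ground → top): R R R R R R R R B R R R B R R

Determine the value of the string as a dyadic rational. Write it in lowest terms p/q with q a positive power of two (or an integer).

-1015/128

Build G(s[:k]) for k = 1..15, string s = R R R R R R R R B R R R B R R.
R: Left { ∅ }, Right { 0 } — simplest -1
RR: Left { ∅ }, Right { -1, 0 } — simplest -2
RRR: Left { ∅ }, Right { -2, -1, 0 } — simplest -3
RRRR: Left { ∅ }, Right { -3, -2, -1, 0 } — simplest -4
RRRRR: Left { ∅ }, Right { -4, -3, -2, -1, 0 } — simplest -5
RRRRRR: Left { ∅ }, Right { -5, -4, -3, -2, -1, 0 } — simplest -6
RRRRRRR: Left { ∅ }, Right { -6, -5, -4, -3, -2, -1, 0 } — simplest -7
RRRRRRRR: Left { ∅ }, Right { -7, -6, -5, -4, -3, -2, -1, 0 } — simplest -8
RRRRRRRRB: Left { -8 }, Right { -7, -6, -5, -4, -3, -2, -1, 0 } — simplest -15/2
RRRRRRRRBR: Left { -8 }, Right { -15/2, -7, -6, -5, -4, -3, -2, -1, 0 } — simplest -31/4
RRRRRRRRBRR: Left { -8 }, Right { -31/4, -15/2, -7, -6, -5, -4, -3, -2, -1, 0 } — simplest -63/8
RRRRRRRRBRRR: Left { -8 }, Right { -63/8, -31/4, -15/2, -7, -6, -5, -4, -3, -2, -1, 0 } — simplest -127/16
RRRRRRRRBRRRB: Left { -8, -127/16 }, Right { -63/8, -31/4, -15/2, -7, -6, -5, -4, -3, -2, -1, 0 } — simplest -253/32
RRRRRRRRBRRRBR: Left { -8, -127/16 }, Right { -253/32, -63/8, -31/4, -15/2, -7, -6, -5, -4, -3, -2, -1, 0 } — simplest -507/64
RRRRRRRRBRRRBRR: Left { -8, -127/16 }, Right { -507/64, -253/32, -63/8, -31/4, -15/2, -7, -6, -5, -4, -3, -2, -1, 0 } — simplest -1015/128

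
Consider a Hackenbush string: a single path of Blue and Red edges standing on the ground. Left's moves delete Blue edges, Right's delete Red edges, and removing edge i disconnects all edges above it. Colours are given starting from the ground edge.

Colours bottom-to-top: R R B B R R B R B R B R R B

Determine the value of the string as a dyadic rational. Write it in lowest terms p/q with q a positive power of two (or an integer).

-5805/4096

Build G(s[:k]) for k = 1..14, string s = R R B B R R B R B R B R R B.
1 of 14 · R · max L −∞ · min R 0 — -1
2 of 14 · RR · max L −∞ · min R -1 — -2
3 of 14 · RRB · max L -2 · min R -1 — -3/2
4 of 14 · RRBB · max L -3/2 · min R -1 — -5/4
5 of 14 · RRBBR · max L -3/2 · min R -5/4 — -11/8
6 of 14 · RRBBRR · max L -3/2 · min R -11/8 — -23/16
7 of 14 · RRBBRRB · max L -23/16 · min R -11/8 — -45/32
8 of 14 · RRBBRRBR · max L -23/16 · min R -45/32 — -91/64
9 of 14 · RRBBRRBRB · max L -91/64 · min R -45/32 — -181/128
10 of 14 · RRBBRRBRBR · max L -91/64 · min R -181/128 — -363/256
11 of 14 · RRBBRRBRBRB · max L -363/256 · min R -181/128 — -725/512
12 of 14 · RRBBRRBRBRBR · max L -363/256 · min R -725/512 — -1451/1024
13 of 14 · RRBBRRBRBRBRR · max L -363/256 · min R -1451/1024 — -2903/2048
14 of 14 · RRBBRRBRBRBRRB · max L -2903/2048 · min R -1451/1024 — -5805/4096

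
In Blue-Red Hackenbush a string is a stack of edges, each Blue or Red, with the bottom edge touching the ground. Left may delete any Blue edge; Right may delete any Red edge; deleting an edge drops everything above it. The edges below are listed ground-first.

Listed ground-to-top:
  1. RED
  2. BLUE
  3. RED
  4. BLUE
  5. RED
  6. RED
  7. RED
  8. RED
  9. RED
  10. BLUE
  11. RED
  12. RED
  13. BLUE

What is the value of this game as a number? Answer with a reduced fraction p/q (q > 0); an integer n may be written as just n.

-3053/4096

Prefix values for RED BLUE RED BLUE RED RED RED RED RED BLUE RED RED BLUE via {L|R} + simplicity:
v_1 [R]  L=[—]  R=[0]  — -1
v_2 [RB]  L=[-1]  R=[0]  — -1/2
v_3 [RBR]  L=[-1]  R=[-1/2 0]  — -3/4
v_4 [RBRB]  L=[-1 -3/4]  R=[-1/2 0]  — -5/8
v_5 [RBRBR]  L=[-1 -3/4]  R=[-5/8 -1/2 0]  — -11/16
v_6 [RBRBRR]  L=[-1 -3/4]  R=[-11/16 -5/8 -1/2 0]  — -23/32
v_7 [RBRBRRR]  L=[-1 -3/4]  R=[-23/32 -11/16 -5/8 -1/2 0]  — -47/64
v_8 [RBRBRRRR]  L=[-1 -3/4]  R=[-47/64 -23/32 -11/16 -5/8 -1/2 0]  — -95/128
v_9 [RBRBRRRRR]  L=[-1 -3/4]  R=[-95/128 -47/64 -23/32 -11/16 -5/8 -1/2 0]  — -191/256
v_10 [RBRBRRRRRB]  L=[-1 -3/4 -191/256]  R=[-95/128 -47/64 -23/32 -11/16 -5/8 -1/2 0]  — -381/512
v_11 [RBRBRRRRRBR]  L=[-1 -3/4 -191/256]  R=[-381/512 -95/128 -47/64 -23/32 -11/16 -5/8 -1/2 0]  — -763/1024
v_12 [RBRBRRRRRBRR]  L=[-1 -3/4 -191/256]  R=[-763/1024 -381/512 -95/128 -47/64 -23/32 -11/16 -5/8 -1/2 0]  — -1527/2048
v_13 [RBRBRRRRRBRRB]  L=[-1 -3/4 -191/256 -1527/2048]  R=[-763/1024 -381/512 -95/128 -47/64 -23/32 -11/16 -5/8 -1/2 0]  — -3053/4096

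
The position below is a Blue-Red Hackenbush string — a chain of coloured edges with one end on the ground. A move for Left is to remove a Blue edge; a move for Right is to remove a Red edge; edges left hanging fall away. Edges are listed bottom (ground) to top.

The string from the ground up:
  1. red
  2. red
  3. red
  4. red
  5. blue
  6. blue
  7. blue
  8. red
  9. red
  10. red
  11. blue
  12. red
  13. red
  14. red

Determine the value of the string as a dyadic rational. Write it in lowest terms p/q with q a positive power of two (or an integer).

val(r) = { (no moves) | 0 } ⇒ -1
val(rr) = { (no moves) | -1, 0 } ⇒ -2
val(rrr) = { (no moves) | -2, -1, 0 } ⇒ -3
val(rrrr) = { (no moves) | -3, -2, -1, 0 } ⇒ -4
val(rrrrb) = { -4 | -3, -2, -1, 0 } ⇒ -7/2
val(rrrrbb) = { -4, -7/2 | -3, -2, -1, 0 } ⇒ -13/4
val(rrrrbbb) = { -4, -7/2, -13/4 | -3, -2, -1, 0 } ⇒ -25/8
val(rrrrbbbr) = { -4, -7/2, -13/4 | -25/8, -3, -2, -1, 0 } ⇒ -51/16
val(rrrrbbbrr) = { -4, -7/2, -13/4 | -51/16, -25/8, -3, -2, -1, 0 } ⇒ -103/32
val(rrrrbbbrrr) = { -4, -7/2, -13/4 | -103/32, -51/16, -25/8, -3, -2, -1, 0 } ⇒ -207/64
val(rrrrbbbrrrb) = { -4, -7/2, -13/4, -207/64 | -103/32, -51/16, -25/8, -3, -2, -1, 0 } ⇒ -413/128
val(rrrrbbbrrrbr) = { -4, -7/2, -13/4, -207/64 | -413/128, -103/32, -51/16, -25/8, -3, -2, -1, 0 } ⇒ -827/256
val(rrrrbbbrrrbrr) = { -4, -7/2, -13/4, -207/64 | -827/256, -413/128, -103/32, -51/16, -25/8, -3, -2, -1, 0 } ⇒ -1655/512
val(rrrrbbbrrrbrrr) = { -4, -7/2, -13/4, -207/64 | -1655/512, -827/256, -413/128, -103/32, -51/16, -25/8, -3, -2, -1, 0 } ⇒ -3311/1024

-3311/1024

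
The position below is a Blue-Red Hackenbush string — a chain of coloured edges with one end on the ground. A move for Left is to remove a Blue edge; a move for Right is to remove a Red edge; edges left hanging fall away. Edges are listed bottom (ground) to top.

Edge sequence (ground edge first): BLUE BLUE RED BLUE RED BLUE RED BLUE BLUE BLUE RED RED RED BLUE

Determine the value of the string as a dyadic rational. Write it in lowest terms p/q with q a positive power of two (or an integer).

6883/4096

edge 1 of 14 (BLUE): { 0 |  } — 1
edge 2 of 14 (BLUE): { 0; 1 |  } — 2
edge 3 of 14 (RED): { 0; 1 | 2 } — 3/2
edge 4 of 14 (BLUE): { 0; 1; 3/2 | 2 } — 7/4
edge 5 of 14 (RED): { 0; 1; 3/2 | 7/4; 2 } — 13/8
edge 6 of 14 (BLUE): { 0; 1; 3/2; 13/8 | 7/4; 2 } — 27/16
edge 7 of 14 (RED): { 0; 1; 3/2; 13/8 | 27/16; 7/4; 2 } — 53/32
edge 8 of 14 (BLUE): { 0; 1; 3/2; 13/8; 53/32 | 27/16; 7/4; 2 } — 107/64
edge 9 of 14 (BLUE): { 0; 1; 3/2; 13/8; 53/32; 107/64 | 27/16; 7/4; 2 } — 215/128
edge 10 of 14 (BLUE): { 0; 1; 3/2; 13/8; 53/32; 107/64; 215/128 | 27/16; 7/4; 2 } — 431/256
edge 11 of 14 (RED): { 0; 1; 3/2; 13/8; 53/32; 107/64; 215/128 | 431/256; 27/16; 7/4; 2 } — 861/512
edge 12 of 14 (RED): { 0; 1; 3/2; 13/8; 53/32; 107/64; 215/128 | 861/512; 431/256; 27/16; 7/4; 2 } — 1721/1024
edge 13 of 14 (RED): { 0; 1; 3/2; 13/8; 53/32; 107/64; 215/128 | 1721/1024; 861/512; 431/256; 27/16; 7/4; 2 } — 3441/2048
edge 14 of 14 (BLUE): { 0; 1; 3/2; 13/8; 53/32; 107/64; 215/128; 3441/2048 | 1721/1024; 861/512; 431/256; 27/16; 7/4; 2 } — 6883/4096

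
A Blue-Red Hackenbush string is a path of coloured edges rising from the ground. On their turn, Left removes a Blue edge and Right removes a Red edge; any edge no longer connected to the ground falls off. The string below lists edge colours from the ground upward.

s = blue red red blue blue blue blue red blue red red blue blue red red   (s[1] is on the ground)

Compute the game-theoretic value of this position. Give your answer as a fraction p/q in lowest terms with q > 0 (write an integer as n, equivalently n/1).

G(b) = { 0 | — } = 1
G(br) = { 0 | 1 } = 1/2
G(brr) = { 0 | 1/2,1 } = 1/4
G(brrb) = { 0,1/4 | 1/2,1 } = 3/8
G(brrbb) = { 0,1/4,3/8 | 1/2,1 } = 7/16
G(brrbbb) = { 0,1/4,3/8,7/16 | 1/2,1 } = 15/32
G(brrbbbb) = { 0,1/4,3/8,7/16,15/32 | 1/2,1 } = 31/64
G(brrbbbbr) = { 0,1/4,3/8,7/16,15/32 | 31/64,1/2,1 } = 61/128
G(brrbbbbrb) = { 0,1/4,3/8,7/16,15/32,61/128 | 31/64,1/2,1 } = 123/256
G(brrbbbbrbr) = { 0,1/4,3/8,7/16,15/32,61/128 | 123/256,31/64,1/2,1 } = 245/512
G(brrbbbbrbrr) = { 0,1/4,3/8,7/16,15/32,61/128 | 245/512,123/256,31/64,1/2,1 } = 489/1024
G(brrbbbbrbrrb) = { 0,1/4,3/8,7/16,15/32,61/128,489/1024 | 245/512,123/256,31/64,1/2,1 } = 979/2048
G(brrbbbbrbrrbb) = { 0,1/4,3/8,7/16,15/32,61/128,489/1024,979/2048 | 245/512,123/256,31/64,1/2,1 } = 1959/4096
G(brrbbbbrbrrbbr) = { 0,1/4,3/8,7/16,15/32,61/128,489/1024,979/2048 | 1959/4096,245/512,123/256,31/64,1/2,1 } = 3917/8192
G(brrbbbbrbrrbbrr) = { 0,1/4,3/8,7/16,15/32,61/128,489/1024,979/2048 | 3917/8192,1959/4096,245/512,123/256,31/64,1/2,1 } = 7833/16384

7833/16384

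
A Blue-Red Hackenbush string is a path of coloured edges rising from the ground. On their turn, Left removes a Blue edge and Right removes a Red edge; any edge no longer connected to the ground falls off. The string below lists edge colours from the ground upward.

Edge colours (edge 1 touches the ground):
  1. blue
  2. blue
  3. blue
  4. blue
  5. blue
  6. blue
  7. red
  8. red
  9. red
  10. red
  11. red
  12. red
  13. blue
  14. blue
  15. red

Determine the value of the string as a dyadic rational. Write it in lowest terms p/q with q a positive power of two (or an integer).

edge 1 of 15 (blue): { 0 |  } gives 1
edge 2 of 15 (blue): { 0; 1 |  } gives 2
edge 3 of 15 (blue): { 0; 1; 2 |  } gives 3
edge 4 of 15 (blue): { 0; 1; 2; 3 |  } gives 4
edge 5 of 15 (blue): { 0; 1; 2; 3; 4 |  } gives 5
edge 6 of 15 (blue): { 0; 1; 2; 3; 4; 5 |  } gives 6
edge 7 of 15 (red): { 0; 1; 2; 3; 4; 5 | 6 } gives 11/2
edge 8 of 15 (red): { 0; 1; 2; 3; 4; 5 | 11/2; 6 } gives 21/4
edge 9 of 15 (red): { 0; 1; 2; 3; 4; 5 | 21/4; 11/2; 6 } gives 41/8
edge 10 of 15 (red): { 0; 1; 2; 3; 4; 5 | 41/8; 21/4; 11/2; 6 } gives 81/16
edge 11 of 15 (red): { 0; 1; 2; 3; 4; 5 | 81/16; 41/8; 21/4; 11/2; 6 } gives 161/32
edge 12 of 15 (red): { 0; 1; 2; 3; 4; 5 | 161/32; 81/16; 41/8; 21/4; 11/2; 6 } gives 321/64
edge 13 of 15 (blue): { 0; 1; 2; 3; 4; 5; 321/64 | 161/32; 81/16; 41/8; 21/4; 11/2; 6 } gives 643/128
edge 14 of 15 (blue): { 0; 1; 2; 3; 4; 5; 321/64; 643/128 | 161/32; 81/16; 41/8; 21/4; 11/2; 6 } gives 1287/256
edge 15 of 15 (red): { 0; 1; 2; 3; 4; 5; 321/64; 643/128 | 1287/256; 161/32; 81/16; 41/8; 21/4; 11/2; 6 } gives 2573/512

2573/512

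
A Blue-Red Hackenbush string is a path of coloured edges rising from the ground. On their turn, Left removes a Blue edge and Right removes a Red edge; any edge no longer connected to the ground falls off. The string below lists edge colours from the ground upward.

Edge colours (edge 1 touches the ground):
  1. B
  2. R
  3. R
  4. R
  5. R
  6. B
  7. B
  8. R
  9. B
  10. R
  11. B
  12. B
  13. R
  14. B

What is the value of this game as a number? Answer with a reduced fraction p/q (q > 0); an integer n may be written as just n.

Build G(s[:k]) for k = 1..14, string s = B R R R R B B R B R B B R B.
edge 1 of 14 (B): { 0 | (no moves) } => 1
edge 2 of 14 (R): { 0 | 1 } => 1/2
edge 3 of 14 (R): { 0 | 1/2,1 } => 1/4
edge 4 of 14 (R): { 0 | 1/4,1/2,1 } => 1/8
edge 5 of 14 (R): { 0 | 1/8,1/4,1/2,1 } => 1/16
edge 6 of 14 (B): { 0,1/16 | 1/8,1/4,1/2,1 } => 3/32
edge 7 of 14 (B): { 0,1/16,3/32 | 1/8,1/4,1/2,1 } => 7/64
edge 8 of 14 (R): { 0,1/16,3/32 | 7/64,1/8,1/4,1/2,1 } => 13/128
edge 9 of 14 (B): { 0,1/16,3/32,13/128 | 7/64,1/8,1/4,1/2,1 } => 27/256
edge 10 of 14 (R): { 0,1/16,3/32,13/128 | 27/256,7/64,1/8,1/4,1/2,1 } => 53/512
edge 11 of 14 (B): { 0,1/16,3/32,13/128,53/512 | 27/256,7/64,1/8,1/4,1/2,1 } => 107/1024
edge 12 of 14 (B): { 0,1/16,3/32,13/128,53/512,107/1024 | 27/256,7/64,1/8,1/4,1/2,1 } => 215/2048
edge 13 of 14 (R): { 0,1/16,3/32,13/128,53/512,107/1024 | 215/2048,27/256,7/64,1/8,1/4,1/2,1 } => 429/4096
edge 14 of 14 (B): { 0,1/16,3/32,13/128,53/512,107/1024,429/4096 | 215/2048,27/256,7/64,1/8,1/4,1/2,1 } => 859/8192

859/8192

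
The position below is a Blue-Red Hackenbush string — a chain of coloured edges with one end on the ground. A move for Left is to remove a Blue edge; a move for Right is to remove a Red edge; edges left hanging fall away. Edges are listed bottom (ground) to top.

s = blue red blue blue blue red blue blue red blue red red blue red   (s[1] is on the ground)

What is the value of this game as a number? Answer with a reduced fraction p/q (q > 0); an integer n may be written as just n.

Build g(s[:k]) for k = 1..14, string s = blue red blue blue blue red blue blue red blue red red blue red.
1 of 14 · b · max L 0 · min R +∞ gives 1
2 of 14 · br · max L 0 · min R 1 gives 1/2
3 of 14 · brb · max L 1/2 · min R 1 gives 3/4
4 of 14 · brbb · max L 3/4 · min R 1 gives 7/8
5 of 14 · brbbb · max L 7/8 · min R 1 gives 15/16
6 of 14 · brbbbr · max L 7/8 · min R 15/16 gives 29/32
7 of 14 · brbbbrb · max L 29/32 · min R 15/16 gives 59/64
8 of 14 · brbbbrbb · max L 59/64 · min R 15/16 gives 119/128
9 of 14 · brbbbrbbr · max L 59/64 · min R 119/128 gives 237/256
10 of 14 · brbbbrbbrb · max L 237/256 · min R 119/128 gives 475/512
11 of 14 · brbbbrbbrbr · max L 237/256 · min R 475/512 gives 949/1024
12 of 14 · brbbbrbbrbrr · max L 237/256 · min R 949/1024 gives 1897/2048
13 of 14 · brbbbrbbrbrrb · max L 1897/2048 · min R 949/1024 gives 3795/4096
14 of 14 · brbbbrbbrbrrbr · max L 1897/2048 · min R 3795/4096 gives 7589/8192

7589/8192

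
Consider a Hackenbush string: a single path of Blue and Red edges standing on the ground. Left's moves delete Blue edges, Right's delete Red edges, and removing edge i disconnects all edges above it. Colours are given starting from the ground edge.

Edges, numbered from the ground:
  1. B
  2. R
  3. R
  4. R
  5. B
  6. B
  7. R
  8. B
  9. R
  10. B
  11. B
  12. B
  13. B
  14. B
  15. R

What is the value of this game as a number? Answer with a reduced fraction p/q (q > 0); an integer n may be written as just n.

Prefix values for B R R R B B R B R B B B B B R via {L|R} + simplicity:
B: Left { 0 }, Right { — } ⇒ simplest 1
BR: Left { 0 }, Right { 1 } ⇒ simplest 1/2
BRR: Left { 0 }, Right { 1/2, 1 } ⇒ simplest 1/4
BRRR: Left { 0 }, Right { 1/4, 1/2, 1 } ⇒ simplest 1/8
BRRRB: Left { 0, 1/8 }, Right { 1/4, 1/2, 1 } ⇒ simplest 3/16
BRRRBB: Left { 0, 1/8, 3/16 }, Right { 1/4, 1/2, 1 } ⇒ simplest 7/32
BRRRBBR: Left { 0, 1/8, 3/16 }, Right { 7/32, 1/4, 1/2, 1 } ⇒ simplest 13/64
BRRRBBRB: Left { 0, 1/8, 3/16, 13/64 }, Right { 7/32, 1/4, 1/2, 1 } ⇒ simplest 27/128
BRRRBBRBR: Left { 0, 1/8, 3/16, 13/64 }, Right { 27/128, 7/32, 1/4, 1/2, 1 } ⇒ simplest 53/256
BRRRBBRBRB: Left { 0, 1/8, 3/16, 13/64, 53/256 }, Right { 27/128, 7/32, 1/4, 1/2, 1 } ⇒ simplest 107/512
BRRRBBRBRBB: Left { 0, 1/8, 3/16, 13/64, 53/256, 107/512 }, Right { 27/128, 7/32, 1/4, 1/2, 1 } ⇒ simplest 215/1024
BRRRBBRBRBBB: Left { 0, 1/8, 3/16, 13/64, 53/256, 107/512, 215/1024 }, Right { 27/128, 7/32, 1/4, 1/2, 1 } ⇒ simplest 431/2048
BRRRBBRBRBBBB: Left { 0, 1/8, 3/16, 13/64, 53/256, 107/512, 215/1024, 431/2048 }, Right { 27/128, 7/32, 1/4, 1/2, 1 } ⇒ simplest 863/4096
BRRRBBRBRBBBBB: Left { 0, 1/8, 3/16, 13/64, 53/256, 107/512, 215/1024, 431/2048, 863/4096 }, Right { 27/128, 7/32, 1/4, 1/2, 1 } ⇒ simplest 1727/8192
BRRRBBRBRBBBBBR: Left { 0, 1/8, 3/16, 13/64, 53/256, 107/512, 215/1024, 431/2048, 863/4096 }, Right { 1727/8192, 27/128, 7/32, 1/4, 1/2, 1 } ⇒ simplest 3453/16384

3453/16384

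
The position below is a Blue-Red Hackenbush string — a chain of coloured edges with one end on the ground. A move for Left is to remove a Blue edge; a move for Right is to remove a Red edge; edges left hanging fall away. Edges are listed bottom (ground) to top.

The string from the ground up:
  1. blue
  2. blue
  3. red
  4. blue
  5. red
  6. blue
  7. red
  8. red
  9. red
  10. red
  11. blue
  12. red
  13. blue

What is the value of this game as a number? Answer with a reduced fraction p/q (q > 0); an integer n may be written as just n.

Prefix values for blue blue red blue red blue red red red red blue red blue via {L|R} + simplicity:
edge 1 of 13 (blue): { 0 | none } => 1
edge 2 of 13 (blue): { 0, 1 | none } => 2
edge 3 of 13 (red): { 0, 1 | 2 } => 3/2
edge 4 of 13 (blue): { 0, 1, 3/2 | 2 } => 7/4
edge 5 of 13 (red): { 0, 1, 3/2 | 7/4, 2 } => 13/8
edge 6 of 13 (blue): { 0, 1, 3/2, 13/8 | 7/4, 2 } => 27/16
edge 7 of 13 (red): { 0, 1, 3/2, 13/8 | 27/16, 7/4, 2 } => 53/32
edge 8 of 13 (red): { 0, 1, 3/2, 13/8 | 53/32, 27/16, 7/4, 2 } => 105/64
edge 9 of 13 (red): { 0, 1, 3/2, 13/8 | 105/64, 53/32, 27/16, 7/4, 2 } => 209/128
edge 10 of 13 (red): { 0, 1, 3/2, 13/8 | 209/128, 105/64, 53/32, 27/16, 7/4, 2 } => 417/256
edge 11 of 13 (blue): { 0, 1, 3/2, 13/8, 417/256 | 209/128, 105/64, 53/32, 27/16, 7/4, 2 } => 835/512
edge 12 of 13 (red): { 0, 1, 3/2, 13/8, 417/256 | 835/512, 209/128, 105/64, 53/32, 27/16, 7/4, 2 } => 1669/1024
edge 13 of 13 (blue): { 0, 1, 3/2, 13/8, 417/256, 1669/1024 | 835/512, 209/128, 105/64, 53/32, 27/16, 7/4, 2 } => 3339/2048

3339/2048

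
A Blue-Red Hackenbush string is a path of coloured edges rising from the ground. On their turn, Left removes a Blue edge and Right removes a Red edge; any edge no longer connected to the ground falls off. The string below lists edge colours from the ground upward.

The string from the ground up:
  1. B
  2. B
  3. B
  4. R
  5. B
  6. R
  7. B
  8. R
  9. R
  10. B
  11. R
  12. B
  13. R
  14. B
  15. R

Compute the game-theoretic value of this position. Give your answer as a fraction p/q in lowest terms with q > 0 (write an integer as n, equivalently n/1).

10837/4096

G_1 [B]  L=[0]  R=[∅]  ⇒ 1
G_2 [BB]  L=[0,1]  R=[∅]  ⇒ 2
G_3 [BBB]  L=[0,1,2]  R=[∅]  ⇒ 3
G_4 [BBBR]  L=[0,1,2]  R=[3]  ⇒ 5/2
G_5 [BBBRB]  L=[0,1,2,5/2]  R=[3]  ⇒ 11/4
G_6 [BBBRBR]  L=[0,1,2,5/2]  R=[11/4,3]  ⇒ 21/8
G_7 [BBBRBRB]  L=[0,1,2,5/2,21/8]  R=[11/4,3]  ⇒ 43/16
G_8 [BBBRBRBR]  L=[0,1,2,5/2,21/8]  R=[43/16,11/4,3]  ⇒ 85/32
G_9 [BBBRBRBRR]  L=[0,1,2,5/2,21/8]  R=[85/32,43/16,11/4,3]  ⇒ 169/64
G_10 [BBBRBRBRRB]  L=[0,1,2,5/2,21/8,169/64]  R=[85/32,43/16,11/4,3]  ⇒ 339/128
G_11 [BBBRBRBRRBR]  L=[0,1,2,5/2,21/8,169/64]  R=[339/128,85/32,43/16,11/4,3]  ⇒ 677/256
G_12 [BBBRBRBRRBRB]  L=[0,1,2,5/2,21/8,169/64,677/256]  R=[339/128,85/32,43/16,11/4,3]  ⇒ 1355/512
G_13 [BBBRBRBRRBRBR]  L=[0,1,2,5/2,21/8,169/64,677/256]  R=[1355/512,339/128,85/32,43/16,11/4,3]  ⇒ 2709/1024
G_14 [BBBRBRBRRBRBRB]  L=[0,1,2,5/2,21/8,169/64,677/256,2709/1024]  R=[1355/512,339/128,85/32,43/16,11/4,3]  ⇒ 5419/2048
G_15 [BBBRBRBRRBRBRBR]  L=[0,1,2,5/2,21/8,169/64,677/256,2709/1024]  R=[5419/2048,1355/512,339/128,85/32,43/16,11/4,3]  ⇒ 10837/4096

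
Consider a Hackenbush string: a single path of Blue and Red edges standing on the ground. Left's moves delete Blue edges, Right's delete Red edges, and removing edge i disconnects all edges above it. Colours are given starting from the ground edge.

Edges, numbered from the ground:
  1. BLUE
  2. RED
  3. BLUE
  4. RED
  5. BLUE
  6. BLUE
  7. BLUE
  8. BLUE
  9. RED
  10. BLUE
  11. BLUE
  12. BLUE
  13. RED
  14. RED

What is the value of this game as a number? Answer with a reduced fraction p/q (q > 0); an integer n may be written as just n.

6073/8192

Build G(s[:k]) for k = 1..14, string s = BLUE RED BLUE RED BLUE BLUE BLUE BLUE RED BLUE BLUE BLUE RED RED.
step 1: add BLUE to get B; options L={ 0 } R={ none } gives 1
step 2: add RED to get BR; options L={ 0 } R={ 1 } gives 1/2
step 3: add BLUE to get BRB; options L={ 0; 1/2 } R={ 1 } gives 3/4
step 4: add RED to get BRBR; options L={ 0; 1/2 } R={ 3/4; 1 } gives 5/8
step 5: add BLUE to get BRBRB; options L={ 0; 1/2; 5/8 } R={ 3/4; 1 } gives 11/16
step 6: add BLUE to get BRBRBB; options L={ 0; 1/2; 5/8; 11/16 } R={ 3/4; 1 } gives 23/32
step 7: add BLUE to get BRBRBBB; options L={ 0; 1/2; 5/8; 11/16; 23/32 } R={ 3/4; 1 } gives 47/64
step 8: add BLUE to get BRBRBBBB; options L={ 0; 1/2; 5/8; 11/16; 23/32; 47/64 } R={ 3/4; 1 } gives 95/128
step 9: add RED to get BRBRBBBBR; options L={ 0; 1/2; 5/8; 11/16; 23/32; 47/64 } R={ 95/128; 3/4; 1 } gives 189/256
step 10: add BLUE to get BRBRBBBBRB; options L={ 0; 1/2; 5/8; 11/16; 23/32; 47/64; 189/256 } R={ 95/128; 3/4; 1 } gives 379/512
step 11: add BLUE to get BRBRBBBBRBB; options L={ 0; 1/2; 5/8; 11/16; 23/32; 47/64; 189/256; 379/512 } R={ 95/128; 3/4; 1 } gives 759/1024
step 12: add BLUE to get BRBRBBBBRBBB; options L={ 0; 1/2; 5/8; 11/16; 23/32; 47/64; 189/256; 379/512; 759/1024 } R={ 95/128; 3/4; 1 } gives 1519/2048
step 13: add RED to get BRBRBBBBRBBBR; options L={ 0; 1/2; 5/8; 11/16; 23/32; 47/64; 189/256; 379/512; 759/1024 } R={ 1519/2048; 95/128; 3/4; 1 } gives 3037/4096
step 14: add RED to get BRBRBBBBRBBBRR; options L={ 0; 1/2; 5/8; 11/16; 23/32; 47/64; 189/256; 379/512; 759/1024 } R={ 3037/4096; 1519/2048; 95/128; 3/4; 1 } gives 6073/8192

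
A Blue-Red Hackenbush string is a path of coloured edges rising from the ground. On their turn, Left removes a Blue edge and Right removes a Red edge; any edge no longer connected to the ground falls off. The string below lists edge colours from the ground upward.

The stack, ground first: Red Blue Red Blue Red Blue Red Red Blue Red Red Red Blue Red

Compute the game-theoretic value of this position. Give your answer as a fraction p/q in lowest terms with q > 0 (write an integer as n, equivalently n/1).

-5563/8192

Build value(s[:k]) for k = 1..14, string s = Red Blue Red Blue Red Blue Red Red Blue Red Red Red Blue Red.
value(R) = { none | 0 } => -1
value(RB) = { -1 | 0 } => -1/2
value(RBR) = { -1 | -1/2, 0 } => -3/4
value(RBRB) = { -1, -3/4 | -1/2, 0 } => -5/8
value(RBRBR) = { -1, -3/4 | -5/8, -1/2, 0 } => -11/16
value(RBRBRB) = { -1, -3/4, -11/16 | -5/8, -1/2, 0 } => -21/32
value(RBRBRBR) = { -1, -3/4, -11/16 | -21/32, -5/8, -1/2, 0 } => -43/64
value(RBRBRBRR) = { -1, -3/4, -11/16 | -43/64, -21/32, -5/8, -1/2, 0 } => -87/128
value(RBRBRBRRB) = { -1, -3/4, -11/16, -87/128 | -43/64, -21/32, -5/8, -1/2, 0 } => -173/256
value(RBRBRBRRBR) = { -1, -3/4, -11/16, -87/128 | -173/256, -43/64, -21/32, -5/8, -1/2, 0 } => -347/512
value(RBRBRBRRBRR) = { -1, -3/4, -11/16, -87/128 | -347/512, -173/256, -43/64, -21/32, -5/8, -1/2, 0 } => -695/1024
value(RBRBRBRRBRRR) = { -1, -3/4, -11/16, -87/128 | -695/1024, -347/512, -173/256, -43/64, -21/32, -5/8, -1/2, 0 } => -1391/2048
value(RBRBRBRRBRRRB) = { -1, -3/4, -11/16, -87/128, -1391/2048 | -695/1024, -347/512, -173/256, -43/64, -21/32, -5/8, -1/2, 0 } => -2781/4096
value(RBRBRBRRBRRRBR) = { -1, -3/4, -11/16, -87/128, -1391/2048 | -2781/4096, -695/1024, -347/512, -173/256, -43/64, -21/32, -5/8, -1/2, 0 } => -5563/8192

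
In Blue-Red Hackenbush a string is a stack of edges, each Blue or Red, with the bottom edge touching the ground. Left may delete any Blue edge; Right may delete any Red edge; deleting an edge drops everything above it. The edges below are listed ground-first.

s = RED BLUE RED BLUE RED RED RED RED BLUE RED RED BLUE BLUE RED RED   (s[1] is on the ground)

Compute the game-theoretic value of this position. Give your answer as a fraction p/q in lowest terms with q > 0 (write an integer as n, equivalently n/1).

Recurse on prefixes of the 15-edge string RED BLUE RED BLUE RED RED RED RED BLUE RED RED BLUE BLUE RED RED:
step 1: add RED to get R; options L={ — } R={ 0 } so -1
step 2: add BLUE to get RB; options L={ -1 } R={ 0 } so -1/2
step 3: add RED to get RBR; options L={ -1 } R={ -1/2; 0 } so -3/4
step 4: add BLUE to get RBRB; options L={ -1; -3/4 } R={ -1/2; 0 } so -5/8
step 5: add RED to get RBRBR; options L={ -1; -3/4 } R={ -5/8; -1/2; 0 } so -11/16
step 6: add RED to get RBRBRR; options L={ -1; -3/4 } R={ -11/16; -5/8; -1/2; 0 } so -23/32
step 7: add RED to get RBRBRRR; options L={ -1; -3/4 } R={ -23/32; -11/16; -5/8; -1/2; 0 } so -47/64
step 8: add RED to get RBRBRRRR; options L={ -1; -3/4 } R={ -47/64; -23/32; -11/16; -5/8; -1/2; 0 } so -95/128
step 9: add BLUE to get RBRBRRRRB; options L={ -1; -3/4; -95/128 } R={ -47/64; -23/32; -11/16; -5/8; -1/2; 0 } so -189/256
step 10: add RED to get RBRBRRRRBR; options L={ -1; -3/4; -95/128 } R={ -189/256; -47/64; -23/32; -11/16; -5/8; -1/2; 0 } so -379/512
step 11: add RED to get RBRBRRRRBRR; options L={ -1; -3/4; -95/128 } R={ -379/512; -189/256; -47/64; -23/32; -11/16; -5/8; -1/2; 0 } so -759/1024
step 12: add BLUE to get RBRBRRRRBRRB; options L={ -1; -3/4; -95/128; -759/1024 } R={ -379/512; -189/256; -47/64; -23/32; -11/16; -5/8; -1/2; 0 } so -1517/2048
step 13: add BLUE to get RBRBRRRRBRRBB; options L={ -1; -3/4; -95/128; -759/1024; -1517/2048 } R={ -379/512; -189/256; -47/64; -23/32; -11/16; -5/8; -1/2; 0 } so -3033/4096
step 14: add RED to get RBRBRRRRBRRBBR; options L={ -1; -3/4; -95/128; -759/1024; -1517/2048 } R={ -3033/4096; -379/512; -189/256; -47/64; -23/32; -11/16; -5/8; -1/2; 0 } so -6067/8192
step 15: add RED to get RBRBRRRRBRRBBRR; options L={ -1; -3/4; -95/128; -759/1024; -1517/2048 } R={ -6067/8192; -3033/4096; -379/512; -189/256; -47/64; -23/32; -11/16; -5/8; -1/2; 0 } so -12135/16384

-12135/16384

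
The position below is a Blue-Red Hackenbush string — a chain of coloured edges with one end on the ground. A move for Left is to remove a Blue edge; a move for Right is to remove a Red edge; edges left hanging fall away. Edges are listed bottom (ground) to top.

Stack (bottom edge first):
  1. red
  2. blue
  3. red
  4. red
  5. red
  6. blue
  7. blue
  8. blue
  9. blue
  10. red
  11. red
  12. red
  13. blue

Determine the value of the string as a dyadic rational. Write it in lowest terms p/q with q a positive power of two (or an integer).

step 1: add red to get r; options L={ · } R={ 0 } — -1
step 2: add blue to get rb; options L={ -1 } R={ 0 } — -1/2
step 3: add red to get rbr; options L={ -1 } R={ -1/2; 0 } — -3/4
step 4: add red to get rbrr; options L={ -1 } R={ -3/4; -1/2; 0 } — -7/8
step 5: add red to get rbrrr; options L={ -1 } R={ -7/8; -3/4; -1/2; 0 } — -15/16
step 6: add blue to get rbrrrb; options L={ -1; -15/16 } R={ -7/8; -3/4; -1/2; 0 } — -29/32
step 7: add blue to get rbrrrbb; options L={ -1; -15/16; -29/32 } R={ -7/8; -3/4; -1/2; 0 } — -57/64
step 8: add blue to get rbrrrbbb; options L={ -1; -15/16; -29/32; -57/64 } R={ -7/8; -3/4; -1/2; 0 } — -113/128
step 9: add blue to get rbrrrbbbb; options L={ -1; -15/16; -29/32; -57/64; -113/128 } R={ -7/8; -3/4; -1/2; 0 } — -225/256
step 10: add red to get rbrrrbbbbr; options L={ -1; -15/16; -29/32; -57/64; -113/128 } R={ -225/256; -7/8; -3/4; -1/2; 0 } — -451/512
step 11: add red to get rbrrrbbbbrr; options L={ -1; -15/16; -29/32; -57/64; -113/128 } R={ -451/512; -225/256; -7/8; -3/4; -1/2; 0 } — -903/1024
step 12: add red to get rbrrrbbbbrrr; options L={ -1; -15/16; -29/32; -57/64; -113/128 } R={ -903/1024; -451/512; -225/256; -7/8; -3/4; -1/2; 0 } — -1807/2048
step 13: add blue to get rbrrrbbbbrrrb; options L={ -1; -15/16; -29/32; -57/64; -113/128; -1807/2048 } R={ -903/1024; -451/512; -225/256; -7/8; -3/4; -1/2; 0 } — -3613/4096

-3613/4096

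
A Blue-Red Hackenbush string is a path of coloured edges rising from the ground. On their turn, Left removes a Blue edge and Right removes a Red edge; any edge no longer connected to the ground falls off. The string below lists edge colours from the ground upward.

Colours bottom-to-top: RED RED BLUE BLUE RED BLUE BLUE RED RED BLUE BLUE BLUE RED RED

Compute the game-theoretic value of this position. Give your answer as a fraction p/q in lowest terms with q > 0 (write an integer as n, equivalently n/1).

1 of 14 · R · max L −∞ · min R 0 so -1
2 of 14 · RR · max L −∞ · min R -1 so -2
3 of 14 · RRB · max L -2 · min R -1 so -3/2
4 of 14 · RRBB · max L -3/2 · min R -1 so -5/4
5 of 14 · RRBBR · max L -3/2 · min R -5/4 so -11/8
6 of 14 · RRBBRB · max L -11/8 · min R -5/4 so -21/16
7 of 14 · RRBBRBB · max L -21/16 · min R -5/4 so -41/32
8 of 14 · RRBBRBBR · max L -21/16 · min R -41/32 so -83/64
9 of 14 · RRBBRBBRR · max L -21/16 · min R -83/64 so -167/128
10 of 14 · RRBBRBBRRB · max L -167/128 · min R -83/64 so -333/256
11 of 14 · RRBBRBBRRBB · max L -333/256 · min R -83/64 so -665/512
12 of 14 · RRBBRBBRRBBB · max L -665/512 · min R -83/64 so -1329/1024
13 of 14 · RRBBRBBRRBBBR · max L -665/512 · min R -1329/1024 so -2659/2048
14 of 14 · RRBBRBBRRBBBRR · max L -665/512 · min R -2659/2048 so -5319/4096

-5319/4096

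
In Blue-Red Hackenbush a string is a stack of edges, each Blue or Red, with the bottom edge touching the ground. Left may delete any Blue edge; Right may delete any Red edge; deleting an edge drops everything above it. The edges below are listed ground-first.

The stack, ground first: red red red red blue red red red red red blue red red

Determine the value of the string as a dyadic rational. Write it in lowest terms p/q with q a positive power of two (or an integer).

r: Left { none }, Right { 0 } => simplest -1
rr: Left { none }, Right { -1,0 } => simplest -2
rrr: Left { none }, Right { -2,-1,0 } => simplest -3
rrrr: Left { none }, Right { -3,-2,-1,0 } => simplest -4
rrrrb: Left { -4 }, Right { -3,-2,-1,0 } => simplest -7/2
rrrrbr: Left { -4 }, Right { -7/2,-3,-2,-1,0 } => simplest -15/4
rrrrbrr: Left { -4 }, Right { -15/4,-7/2,-3,-2,-1,0 } => simplest -31/8
rrrrbrrr: Left { -4 }, Right { -31/8,-15/4,-7/2,-3,-2,-1,0 } => simplest -63/16
rrrrbrrrr: Left { -4 }, Right { -63/16,-31/8,-15/4,-7/2,-3,-2,-1,0 } => simplest -127/32
rrrrbrrrrr: Left { -4 }, Right { -127/32,-63/16,-31/8,-15/4,-7/2,-3,-2,-1,0 } => simplest -255/64
rrrrbrrrrrb: Left { -4,-255/64 }, Right { -127/32,-63/16,-31/8,-15/4,-7/2,-3,-2,-1,0 } => simplest -509/128
rrrrbrrrrrbr: Left { -4,-255/64 }, Right { -509/128,-127/32,-63/16,-31/8,-15/4,-7/2,-3,-2,-1,0 } => simplest -1019/256
rrrrbrrrrrbrr: Left { -4,-255/64 }, Right { -1019/256,-509/128,-127/32,-63/16,-31/8,-15/4,-7/2,-3,-2,-1,0 } => simplest -2039/512

-2039/512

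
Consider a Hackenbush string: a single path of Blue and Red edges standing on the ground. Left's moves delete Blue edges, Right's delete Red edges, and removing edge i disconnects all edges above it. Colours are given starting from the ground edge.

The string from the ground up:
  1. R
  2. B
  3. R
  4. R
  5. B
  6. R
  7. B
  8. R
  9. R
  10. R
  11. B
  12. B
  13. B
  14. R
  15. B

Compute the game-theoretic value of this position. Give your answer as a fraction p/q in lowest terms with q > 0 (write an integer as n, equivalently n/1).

Recurse on prefixes of the 15-edge string R B R R B R B R R R B B B R B:
R: Left { ∅ }, Right { 0 } gives simplest -1
RB: Left { -1 }, Right { 0 } gives simplest -1/2
RBR: Left { -1 }, Right { -1/2, 0 } gives simplest -3/4
RBRR: Left { -1 }, Right { -3/4, -1/2, 0 } gives simplest -7/8
RBRRB: Left { -1, -7/8 }, Right { -3/4, -1/2, 0 } gives simplest -13/16
RBRRBR: Left { -1, -7/8 }, Right { -13/16, -3/4, -1/2, 0 } gives simplest -27/32
RBRRBRB: Left { -1, -7/8, -27/32 }, Right { -13/16, -3/4, -1/2, 0 } gives simplest -53/64
RBRRBRBR: Left { -1, -7/8, -27/32 }, Right { -53/64, -13/16, -3/4, -1/2, 0 } gives simplest -107/128
RBRRBRBRR: Left { -1, -7/8, -27/32 }, Right { -107/128, -53/64, -13/16, -3/4, -1/2, 0 } gives simplest -215/256
RBRRBRBRRR: Left { -1, -7/8, -27/32 }, Right { -215/256, -107/128, -53/64, -13/16, -3/4, -1/2, 0 } gives simplest -431/512
RBRRBRBRRRB: Left { -1, -7/8, -27/32, -431/512 }, Right { -215/256, -107/128, -53/64, -13/16, -3/4, -1/2, 0 } gives simplest -861/1024
RBRRBRBRRRBB: Left { -1, -7/8, -27/32, -431/512, -861/1024 }, Right { -215/256, -107/128, -53/64, -13/16, -3/4, -1/2, 0 } gives simplest -1721/2048
RBRRBRBRRRBBB: Left { -1, -7/8, -27/32, -431/512, -861/1024, -1721/2048 }, Right { -215/256, -107/128, -53/64, -13/16, -3/4, -1/2, 0 } gives simplest -3441/4096
RBRRBRBRRRBBBR: Left { -1, -7/8, -27/32, -431/512, -861/1024, -1721/2048 }, Right { -3441/4096, -215/256, -107/128, -53/64, -13/16, -3/4, -1/2, 0 } gives simplest -6883/8192
RBRRBRBRRRBBBRB: Left { -1, -7/8, -27/32, -431/512, -861/1024, -1721/2048, -6883/8192 }, Right { -3441/4096, -215/256, -107/128, -53/64, -13/16, -3/4, -1/2, 0 } gives simplest -13765/16384

-13765/16384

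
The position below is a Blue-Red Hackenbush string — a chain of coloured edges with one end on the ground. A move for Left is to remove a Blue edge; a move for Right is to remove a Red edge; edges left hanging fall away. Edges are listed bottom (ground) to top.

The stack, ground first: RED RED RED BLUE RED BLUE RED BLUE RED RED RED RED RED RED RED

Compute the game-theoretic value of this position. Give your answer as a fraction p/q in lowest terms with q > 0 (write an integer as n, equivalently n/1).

-11007/4096

step 1: add RED to get R; options L={ none } R={ 0 } → -1
step 2: add RED to get RR; options L={ none } R={ -1,0 } → -2
step 3: add RED to get RRR; options L={ none } R={ -2,-1,0 } → -3
step 4: add BLUE to get RRRB; options L={ -3 } R={ -2,-1,0 } → -5/2
step 5: add RED to get RRRBR; options L={ -3 } R={ -5/2,-2,-1,0 } → -11/4
step 6: add BLUE to get RRRBRB; options L={ -3,-11/4 } R={ -5/2,-2,-1,0 } → -21/8
step 7: add RED to get RRRBRBR; options L={ -3,-11/4 } R={ -21/8,-5/2,-2,-1,0 } → -43/16
step 8: add BLUE to get RRRBRBRB; options L={ -3,-11/4,-43/16 } R={ -21/8,-5/2,-2,-1,0 } → -85/32
step 9: add RED to get RRRBRBRBR; options L={ -3,-11/4,-43/16 } R={ -85/32,-21/8,-5/2,-2,-1,0 } → -171/64
step 10: add RED to get RRRBRBRBRR; options L={ -3,-11/4,-43/16 } R={ -171/64,-85/32,-21/8,-5/2,-2,-1,0 } → -343/128
step 11: add RED to get RRRBRBRBRRR; options L={ -3,-11/4,-43/16 } R={ -343/128,-171/64,-85/32,-21/8,-5/2,-2,-1,0 } → -687/256
step 12: add RED to get RRRBRBRBRRRR; options L={ -3,-11/4,-43/16 } R={ -687/256,-343/128,-171/64,-85/32,-21/8,-5/2,-2,-1,0 } → -1375/512
step 13: add RED to get RRRBRBRBRRRRR; options L={ -3,-11/4,-43/16 } R={ -1375/512,-687/256,-343/128,-171/64,-85/32,-21/8,-5/2,-2,-1,0 } → -2751/1024
step 14: add RED to get RRRBRBRBRRRRRR; options L={ -3,-11/4,-43/16 } R={ -2751/1024,-1375/512,-687/256,-343/128,-171/64,-85/32,-21/8,-5/2,-2,-1,0 } → -5503/2048
step 15: add RED to get RRRBRBRBRRRRRRR; options L={ -3,-11/4,-43/16 } R={ -5503/2048,-2751/1024,-1375/512,-687/256,-343/128,-171/64,-85/32,-21/8,-5/2,-2,-1,0 } → -11007/4096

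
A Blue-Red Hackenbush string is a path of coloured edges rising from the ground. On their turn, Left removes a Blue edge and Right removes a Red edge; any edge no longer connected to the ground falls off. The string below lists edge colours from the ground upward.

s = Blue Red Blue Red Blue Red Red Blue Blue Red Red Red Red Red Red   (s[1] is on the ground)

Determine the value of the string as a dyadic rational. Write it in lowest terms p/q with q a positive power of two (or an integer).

10625/16384

g_1 [B]  L=[0]  R=[none]  → 1
g_2 [BR]  L=[0]  R=[1]  → 1/2
g_3 [BRB]  L=[0, 1/2]  R=[1]  → 3/4
g_4 [BRBR]  L=[0, 1/2]  R=[3/4, 1]  → 5/8
g_5 [BRBRB]  L=[0, 1/2, 5/8]  R=[3/4, 1]  → 11/16
g_6 [BRBRBR]  L=[0, 1/2, 5/8]  R=[11/16, 3/4, 1]  → 21/32
g_7 [BRBRBRR]  L=[0, 1/2, 5/8]  R=[21/32, 11/16, 3/4, 1]  → 41/64
g_8 [BRBRBRRB]  L=[0, 1/2, 5/8, 41/64]  R=[21/32, 11/16, 3/4, 1]  → 83/128
g_9 [BRBRBRRBB]  L=[0, 1/2, 5/8, 41/64, 83/128]  R=[21/32, 11/16, 3/4, 1]  → 167/256
g_10 [BRBRBRRBBR]  L=[0, 1/2, 5/8, 41/64, 83/128]  R=[167/256, 21/32, 11/16, 3/4, 1]  → 333/512
g_11 [BRBRBRRBBRR]  L=[0, 1/2, 5/8, 41/64, 83/128]  R=[333/512, 167/256, 21/32, 11/16, 3/4, 1]  → 665/1024
g_12 [BRBRBRRBBRRR]  L=[0, 1/2, 5/8, 41/64, 83/128]  R=[665/1024, 333/512, 167/256, 21/32, 11/16, 3/4, 1]  → 1329/2048
g_13 [BRBRBRRBBRRRR]  L=[0, 1/2, 5/8, 41/64, 83/128]  R=[1329/2048, 665/1024, 333/512, 167/256, 21/32, 11/16, 3/4, 1]  → 2657/4096
g_14 [BRBRBRRBBRRRRR]  L=[0, 1/2, 5/8, 41/64, 83/128]  R=[2657/4096, 1329/2048, 665/1024, 333/512, 167/256, 21/32, 11/16, 3/4, 1]  → 5313/8192
g_15 [BRBRBRRBBRRRRRR]  L=[0, 1/2, 5/8, 41/64, 83/128]  R=[5313/8192, 2657/4096, 1329/2048, 665/1024, 333/512, 167/256, 21/32, 11/16, 3/4, 1]  → 10625/16384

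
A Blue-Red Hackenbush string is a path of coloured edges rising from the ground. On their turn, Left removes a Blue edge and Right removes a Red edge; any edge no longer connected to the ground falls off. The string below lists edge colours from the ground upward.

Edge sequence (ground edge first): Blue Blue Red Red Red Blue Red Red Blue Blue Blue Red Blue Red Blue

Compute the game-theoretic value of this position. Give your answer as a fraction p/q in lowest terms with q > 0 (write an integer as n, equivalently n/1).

9451/8192

val_1 [B]  L=[0]  R=[—]  → 1
val_2 [BB]  L=[0, 1]  R=[—]  → 2
val_3 [BBR]  L=[0, 1]  R=[2]  → 3/2
val_4 [BBRR]  L=[0, 1]  R=[3/2, 2]  → 5/4
val_5 [BBRRR]  L=[0, 1]  R=[5/4, 3/2, 2]  → 9/8
val_6 [BBRRRB]  L=[0, 1, 9/8]  R=[5/4, 3/2, 2]  → 19/16
val_7 [BBRRRBR]  L=[0, 1, 9/8]  R=[19/16, 5/4, 3/2, 2]  → 37/32
val_8 [BBRRRBRR]  L=[0, 1, 9/8]  R=[37/32, 19/16, 5/4, 3/2, 2]  → 73/64
val_9 [BBRRRBRRB]  L=[0, 1, 9/8, 73/64]  R=[37/32, 19/16, 5/4, 3/2, 2]  → 147/128
val_10 [BBRRRBRRBB]  L=[0, 1, 9/8, 73/64, 147/128]  R=[37/32, 19/16, 5/4, 3/2, 2]  → 295/256
val_11 [BBRRRBRRBBB]  L=[0, 1, 9/8, 73/64, 147/128, 295/256]  R=[37/32, 19/16, 5/4, 3/2, 2]  → 591/512
val_12 [BBRRRBRRBBBR]  L=[0, 1, 9/8, 73/64, 147/128, 295/256]  R=[591/512, 37/32, 19/16, 5/4, 3/2, 2]  → 1181/1024
val_13 [BBRRRBRRBBBRB]  L=[0, 1, 9/8, 73/64, 147/128, 295/256, 1181/1024]  R=[591/512, 37/32, 19/16, 5/4, 3/2, 2]  → 2363/2048
val_14 [BBRRRBRRBBBRBR]  L=[0, 1, 9/8, 73/64, 147/128, 295/256, 1181/1024]  R=[2363/2048, 591/512, 37/32, 19/16, 5/4, 3/2, 2]  → 4725/4096
val_15 [BBRRRBRRBBBRBRB]  L=[0, 1, 9/8, 73/64, 147/128, 295/256, 1181/1024, 4725/4096]  R=[2363/2048, 591/512, 37/32, 19/16, 5/4, 3/2, 2]  → 9451/8192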